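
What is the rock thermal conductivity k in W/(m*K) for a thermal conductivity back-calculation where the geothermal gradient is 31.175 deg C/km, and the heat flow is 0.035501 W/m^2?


k = q / (grad / 1000)
k = 0.035501 / (31.175 / 1000)
k = 1.1388 W/(m*K)


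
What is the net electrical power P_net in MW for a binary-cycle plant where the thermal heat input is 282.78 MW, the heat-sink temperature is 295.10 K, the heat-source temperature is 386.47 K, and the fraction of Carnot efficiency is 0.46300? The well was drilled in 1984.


Step 1: eta = (1 - Tc/Th)*f = (1 - 295.1/386.47)*0.463 = 0.1094634
Step 2: P_net = eta * Q_in = 0.1094634 * 282.78 = 30.954 MW
P_net = 30.954 MW


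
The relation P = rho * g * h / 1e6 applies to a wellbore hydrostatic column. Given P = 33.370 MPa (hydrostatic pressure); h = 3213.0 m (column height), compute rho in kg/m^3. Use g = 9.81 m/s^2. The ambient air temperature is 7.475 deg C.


rho = P * 1e6 / (g * h)
rho = 33.370 * 1e6 / (9.81 * 3213.0)
rho = 1058.7 kg/m^3


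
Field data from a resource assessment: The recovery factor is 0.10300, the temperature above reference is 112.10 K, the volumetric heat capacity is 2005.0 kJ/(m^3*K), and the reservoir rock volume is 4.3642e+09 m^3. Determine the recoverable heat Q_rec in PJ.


Step 1: Q_s = Vr*rhoc*dT/1e12 = 4.3642e+09*2005.0*112.1/1e12 = 980.8998 PJ
Step 2: Q_rec = Q_s * RF = 980.8998 * 0.103 = 101.03 PJ
Q_rec = 101.03 PJ


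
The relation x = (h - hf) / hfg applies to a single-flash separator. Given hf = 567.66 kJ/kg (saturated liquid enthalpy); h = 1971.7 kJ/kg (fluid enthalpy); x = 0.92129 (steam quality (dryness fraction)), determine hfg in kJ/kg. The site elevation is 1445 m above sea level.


hfg = (h - hf) / x
hfg = (1971.7 - 567.66) / 0.92129
hfg = 1524.0 kJ/kg


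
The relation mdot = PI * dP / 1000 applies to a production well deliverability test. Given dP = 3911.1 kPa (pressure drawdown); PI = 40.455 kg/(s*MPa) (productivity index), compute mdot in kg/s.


mdot = PI * dP / 1000
mdot = 40.455 * 3911.1 / 1000
mdot = 158.22 kg/s


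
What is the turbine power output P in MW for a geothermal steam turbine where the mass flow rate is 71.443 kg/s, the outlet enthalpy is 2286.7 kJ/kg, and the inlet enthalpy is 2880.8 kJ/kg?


P = mdot * (h_in - h_out) / 1000
P = 71.443 * (2880.8 - 2286.7) / 1000
P = 42.444 MW


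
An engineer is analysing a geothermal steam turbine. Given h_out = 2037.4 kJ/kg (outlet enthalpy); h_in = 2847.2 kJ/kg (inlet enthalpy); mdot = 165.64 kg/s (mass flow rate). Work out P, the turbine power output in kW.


P = mdot * (h_in - h_out) / 1000
P = 165.64 * (2847.2 - 2037.4) / 1000
P = 134.1353 MW
Convert: 134.1353 MW * 1000.0 = 1.3414e+05 kW
P = 1.3414e+05 kW


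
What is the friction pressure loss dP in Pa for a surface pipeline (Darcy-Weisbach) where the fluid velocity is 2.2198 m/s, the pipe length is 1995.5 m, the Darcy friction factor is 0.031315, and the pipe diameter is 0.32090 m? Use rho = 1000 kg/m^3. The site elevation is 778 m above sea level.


dP = f * (L/D) * (rho*vel^2/2) / 1000
dP = 0.031315 * (1995.5/0.32090) * (1000*2.2198^2/2) / 1000
dP = 479.7689 kPa
Convert: 479.7689 kPa * 1000.0 = 4.7977e+05 Pa
dP = 4.7977e+05 Pa


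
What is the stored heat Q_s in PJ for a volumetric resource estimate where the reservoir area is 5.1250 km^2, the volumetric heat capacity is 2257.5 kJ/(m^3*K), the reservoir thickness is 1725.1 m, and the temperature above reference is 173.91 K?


Step 1: Vr = A*1e6*hr = 5.125*1e6*1725.1 = 8.841138e+09 m^3
Step 2: Q_s = Vr*rhoc*dT/1e12 = 8.841138e+09*2257.5*173.91/1e12 = 3471.0 PJ
Q_s = 3471.0 PJ


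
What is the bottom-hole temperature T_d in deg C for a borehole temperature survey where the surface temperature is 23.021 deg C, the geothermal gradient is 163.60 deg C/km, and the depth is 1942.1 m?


T_d = T_surf + grad * d / 1000
T_d = 23.021 + 163.60 * 1942.1 / 1000
T_d = 340.75 deg C


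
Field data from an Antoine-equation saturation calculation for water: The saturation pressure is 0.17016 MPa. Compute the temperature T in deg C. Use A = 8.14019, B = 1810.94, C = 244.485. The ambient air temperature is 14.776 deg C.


T = B / (A - log10(P_sat * 760 / 0.101325)) - C
T = 1810.94 / (8.14019 - log10(0.17016 * 760 / 0.101325)) - 244.485
T = 115.24 deg C


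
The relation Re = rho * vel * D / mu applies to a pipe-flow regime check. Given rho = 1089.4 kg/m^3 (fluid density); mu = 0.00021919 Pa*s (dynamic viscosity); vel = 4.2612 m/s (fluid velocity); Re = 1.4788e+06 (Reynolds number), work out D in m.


D = Re * mu / (rho * vel)
D = 1.4788e+06 * 0.00021919 / (1089.4 * 4.2612)
D = 0.069825 m


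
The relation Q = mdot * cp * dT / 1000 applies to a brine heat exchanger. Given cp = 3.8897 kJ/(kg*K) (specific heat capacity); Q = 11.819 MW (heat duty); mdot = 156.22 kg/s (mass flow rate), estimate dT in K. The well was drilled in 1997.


dT = Q * 1000 / (mdot * cp)
dT = 11.819 * 1000 / (156.22 * 3.8897)
dT = 19.450 K


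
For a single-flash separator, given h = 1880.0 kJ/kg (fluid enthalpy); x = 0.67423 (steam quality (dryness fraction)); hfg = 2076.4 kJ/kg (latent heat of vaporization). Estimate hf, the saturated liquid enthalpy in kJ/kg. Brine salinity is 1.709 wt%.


hf = h - x * hfg
hf = 1880.0 - 0.67423 * 2076.4
hf = 480.03 kJ/kg


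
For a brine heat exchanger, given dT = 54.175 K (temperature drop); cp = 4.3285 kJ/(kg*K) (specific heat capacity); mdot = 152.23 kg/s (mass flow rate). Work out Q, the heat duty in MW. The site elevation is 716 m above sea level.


Q = mdot * cp * dT / 1000
Q = 152.23 * 4.3285 * 54.175 / 1000
Q = 35.697 MW


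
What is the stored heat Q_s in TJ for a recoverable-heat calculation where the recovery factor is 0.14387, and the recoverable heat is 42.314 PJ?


Q_s = Q_rec / RF
Q_s = 42.314 / 0.14387
Q_s = 294.1127 PJ
Convert: 294.1127 PJ * 1000.0 = 2.9411e+05 TJ
Q_s = 2.9411e+05 TJ


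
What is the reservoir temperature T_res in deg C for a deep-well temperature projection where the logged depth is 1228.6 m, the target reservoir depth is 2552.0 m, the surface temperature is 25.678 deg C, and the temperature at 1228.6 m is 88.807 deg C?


Step 1: grad = (T_d1 - T_surf)/d1 * 1000 = (88.807 - 25.678)/1228.6 * 1000 = 51.38287 deg C/km
Step 2: T_res = T_surf + grad*d2/1000 = 25.678 + 51.38287*2552.0/1000 = 156.81 deg C
T_res = 156.81 deg C


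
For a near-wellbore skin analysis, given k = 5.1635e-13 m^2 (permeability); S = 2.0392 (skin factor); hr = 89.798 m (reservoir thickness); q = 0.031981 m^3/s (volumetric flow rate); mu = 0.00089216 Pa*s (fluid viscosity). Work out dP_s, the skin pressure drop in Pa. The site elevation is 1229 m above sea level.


dP_s = S * q * mu / (2*pi*k*hr) / 1000
dP_s = 2.0392 * 0.031981 * 0.00089216 / (2*pi*5.1635e-13*89.798) / 1000
dP_s = 199.7119 kPa
Convert: 199.7119 kPa * 1000.0 = 1.9971e+05 Pa
dP_s = 1.9971e+05 Pa


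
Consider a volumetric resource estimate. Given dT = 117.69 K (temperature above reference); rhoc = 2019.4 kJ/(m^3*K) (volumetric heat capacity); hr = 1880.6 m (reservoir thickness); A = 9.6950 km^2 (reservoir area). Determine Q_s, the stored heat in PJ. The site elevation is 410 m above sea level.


Step 1: Vr = A*1e6*hr = 9.695*1e6*1880.6 = 1.823242e+10 m^3
Step 2: Q_s = Vr*rhoc*dT/1e12 = 1.823242e+10*2019.4*117.69/1e12 = 4333.2 PJ
Q_s = 4333.2 PJ


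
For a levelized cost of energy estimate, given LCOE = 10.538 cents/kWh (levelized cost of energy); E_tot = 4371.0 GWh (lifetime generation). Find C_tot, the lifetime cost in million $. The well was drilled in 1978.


C_tot = LCOE / 100 * E_tot
C_tot = 10.538 / 100 * 4371.0
C_tot = 460.62 million $


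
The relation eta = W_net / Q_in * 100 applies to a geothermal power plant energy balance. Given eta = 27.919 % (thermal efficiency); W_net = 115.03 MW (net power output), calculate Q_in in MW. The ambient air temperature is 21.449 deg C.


Q_in = W_net / (eta / 100)
Q_in = 115.03 / (27.919 / 100)
Q_in = 412.01 MW


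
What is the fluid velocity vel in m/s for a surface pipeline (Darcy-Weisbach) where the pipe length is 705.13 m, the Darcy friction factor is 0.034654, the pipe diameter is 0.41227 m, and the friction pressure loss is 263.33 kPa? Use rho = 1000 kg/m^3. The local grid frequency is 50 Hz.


vel = sqrt(dP*1000*2*D / (f*L*rho))
vel = sqrt(263.33*1000*2*0.41227 / (0.034654*705.13*1000))
vel = 2.9809 m/s


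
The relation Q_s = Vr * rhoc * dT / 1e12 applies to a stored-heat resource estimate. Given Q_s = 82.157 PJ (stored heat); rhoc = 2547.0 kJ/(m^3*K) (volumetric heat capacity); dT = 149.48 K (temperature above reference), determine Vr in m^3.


Vr = Q_s * 1e12 / (rhoc * dT)
Vr = 82.157 * 1e12 / (2547.0 * 149.48)
Vr = 2.1579e+08 m^3


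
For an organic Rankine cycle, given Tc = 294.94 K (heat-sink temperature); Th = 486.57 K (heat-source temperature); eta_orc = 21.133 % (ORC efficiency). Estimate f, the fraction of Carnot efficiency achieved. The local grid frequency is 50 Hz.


f = (eta_orc/100) / (1 - Tc/Th)
f = (21.133/100) / (1 - 294.94/486.57)
f = 0.53659


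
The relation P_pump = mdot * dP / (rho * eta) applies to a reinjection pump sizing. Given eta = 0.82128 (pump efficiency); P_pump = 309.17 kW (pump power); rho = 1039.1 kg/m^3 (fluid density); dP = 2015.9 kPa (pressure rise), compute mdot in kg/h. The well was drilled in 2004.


mdot = P_pump * rho * eta / dP
mdot = 309.17 * 1039.1 * 0.82128 / 2015.9
mdot = 130.8811 kg/s
Convert: 130.8811 kg/s * 3600.0 = 4.7117e+05 kg/h
mdot = 4.7117e+05 kg/h


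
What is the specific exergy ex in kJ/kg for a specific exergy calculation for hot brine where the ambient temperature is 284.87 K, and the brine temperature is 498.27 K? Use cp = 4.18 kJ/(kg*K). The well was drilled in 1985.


ex = cp * ((T_b - T_0) - T_0 * ln(T_b/T_0))
ex = 4.18 * ((498.27 - 284.87) - 284.87 * ln(498.27/284.87))
ex = 226.25 kJ/kg


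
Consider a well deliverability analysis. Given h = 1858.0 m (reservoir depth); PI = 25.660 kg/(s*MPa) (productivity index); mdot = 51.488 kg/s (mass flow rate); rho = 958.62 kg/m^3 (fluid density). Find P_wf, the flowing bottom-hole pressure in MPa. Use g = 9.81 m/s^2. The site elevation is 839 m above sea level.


Step 1: P_i = rho*g*h/1e6 = 958.62*9.81*1858.0/1e6 = 17.47275 MPa
Step 2: P_wf = P_i - mdot/PI = 17.47275 - 51.488/25.66 = 15.466 MPa
P_wf = 15.466 MPa


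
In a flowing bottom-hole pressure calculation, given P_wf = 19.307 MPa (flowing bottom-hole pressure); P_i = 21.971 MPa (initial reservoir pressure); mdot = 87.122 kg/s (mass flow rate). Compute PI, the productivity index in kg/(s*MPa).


PI = mdot / (P_i - P_wf)
PI = 87.122 / (21.971 - 19.307)
PI = 32.703 kg/(s*MPa)


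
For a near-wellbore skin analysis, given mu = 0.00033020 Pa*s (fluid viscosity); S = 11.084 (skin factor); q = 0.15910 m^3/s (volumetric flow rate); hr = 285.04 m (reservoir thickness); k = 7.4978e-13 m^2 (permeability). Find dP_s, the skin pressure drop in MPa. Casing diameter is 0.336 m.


dP_s = S * q * mu / (2*pi*k*hr) / 1000
dP_s = 11.084 * 0.15910 * 0.00033020 / (2*pi*7.4978e-13*285.04) / 1000
dP_s = 433.6349 kPa
Convert: 433.6349 kPa * 0.001 = 0.43363 MPa
dP_s = 0.43363 MPa


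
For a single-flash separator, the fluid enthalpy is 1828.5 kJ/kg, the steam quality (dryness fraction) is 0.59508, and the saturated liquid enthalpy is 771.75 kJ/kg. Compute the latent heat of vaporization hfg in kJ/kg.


hfg = (h - hf) / x
hfg = (1828.5 - 771.75) / 0.59508
hfg = 1775.8 kJ/kg


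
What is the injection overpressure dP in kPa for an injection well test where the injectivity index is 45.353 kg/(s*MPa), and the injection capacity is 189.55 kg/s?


dP = mdot * 1000 / II
dP = 189.55 * 1000 / 45.353
dP = 4179.4 kPa


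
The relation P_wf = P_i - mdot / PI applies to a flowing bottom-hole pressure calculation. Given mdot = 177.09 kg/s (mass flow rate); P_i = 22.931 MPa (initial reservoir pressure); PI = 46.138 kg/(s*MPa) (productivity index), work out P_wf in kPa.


P_wf = P_i - mdot / PI
P_wf = 22.931 - 177.09 / 46.138
P_wf = 19.09273 MPa
Convert: 19.09273 MPa * 1000.0 = 19093 kPa
P_wf = 19093 kPa


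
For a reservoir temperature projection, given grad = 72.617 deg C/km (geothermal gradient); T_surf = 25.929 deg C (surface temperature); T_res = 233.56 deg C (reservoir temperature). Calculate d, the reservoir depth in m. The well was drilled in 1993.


d = (T_res - T_surf) / grad * 1000
d = (233.56 - 25.929) / 72.617 * 1000
d = 2859.3 m


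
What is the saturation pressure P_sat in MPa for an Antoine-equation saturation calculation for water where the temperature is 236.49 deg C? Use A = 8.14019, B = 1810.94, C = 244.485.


P_sat = 10^(A - B/(C + T)) / 760 * 0.101325
P_sat = 10^(8.14019 - 1810.94/(244.485 + 236.49)) / 760 * 0.101325
P_sat = 3.1619 MPa


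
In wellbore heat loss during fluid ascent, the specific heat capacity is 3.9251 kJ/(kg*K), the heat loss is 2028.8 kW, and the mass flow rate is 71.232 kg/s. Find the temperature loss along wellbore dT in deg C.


dT = Q_loss / (mdot * cp)
dT = 2028.8 / (71.232 * 3.9251)
dT = 7.256269 K
Convert (temperature difference, 1 K = 1 deg C): 7.256269 K = 7.256269 deg C
dT = 7.2563 deg C


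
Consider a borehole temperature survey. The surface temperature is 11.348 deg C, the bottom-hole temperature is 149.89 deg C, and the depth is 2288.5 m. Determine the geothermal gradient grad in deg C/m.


grad = (T_d - T_surf) / d * 1000
grad = (149.89 - 11.348) / 2288.5 * 1000
grad = 60.53834 deg C/km
Convert: 60.53834 deg C/km * 0.001 = 0.060538 deg C/m
grad = 0.060538 deg C/m


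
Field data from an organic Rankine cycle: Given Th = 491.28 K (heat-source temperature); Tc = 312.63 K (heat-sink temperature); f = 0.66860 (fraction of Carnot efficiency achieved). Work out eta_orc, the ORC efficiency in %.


eta_orc = (1 - Tc/Th) * f * 100
eta_orc = (1 - 312.63/491.28) * 0.66860 * 100
eta_orc = 24.313 %


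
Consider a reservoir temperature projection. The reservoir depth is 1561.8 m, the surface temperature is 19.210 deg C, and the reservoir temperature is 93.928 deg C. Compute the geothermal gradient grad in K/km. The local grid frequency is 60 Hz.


grad = (T_res - T_surf) / d * 1000
grad = (93.928 - 19.210) / 1561.8 * 1000
grad = 47.84095 deg C/km
Convert: 47.84095 deg C/km * 1.0 = 47.841 K/km
grad = 47.841 K/km


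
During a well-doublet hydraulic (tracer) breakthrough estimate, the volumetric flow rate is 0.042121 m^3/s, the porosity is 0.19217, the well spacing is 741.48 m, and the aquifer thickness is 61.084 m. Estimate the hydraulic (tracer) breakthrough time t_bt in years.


t_bt = pi * hr * phi * L^2 / (3 * Qv) / (365.25*86400)
t_bt = pi * 61.084 * 0.19217 * 741.48^2 / (3 * 0.042121) / (365.25*86400)
t_bt = 5.0844 years


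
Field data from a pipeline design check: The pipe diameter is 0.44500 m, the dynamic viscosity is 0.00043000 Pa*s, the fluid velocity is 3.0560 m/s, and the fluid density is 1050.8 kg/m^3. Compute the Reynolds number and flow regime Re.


Step 1: Re = rho*vel*D/mu = 1050.8*3.056*0.445/0.00043 = 3.3233e+06
Step 2: Re = 3.3233e+06 > 4000, so flow is turbulent.
Re = 3.3233e+06 (turbulent)


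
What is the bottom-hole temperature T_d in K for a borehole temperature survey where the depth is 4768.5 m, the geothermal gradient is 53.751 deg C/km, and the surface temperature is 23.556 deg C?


T_d = T_surf + grad * d / 1000
T_d = 23.556 + 53.751 * 4768.5 / 1000
T_d = 279.8676 deg C
Convert to K: 279.8676 + 273.15 = 553.02 K
T_d = 553.02 K


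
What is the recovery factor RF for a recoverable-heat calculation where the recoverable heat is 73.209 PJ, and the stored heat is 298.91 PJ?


RF = Q_rec / Q_s
RF = 73.209 / 298.91
RF = 0.24492


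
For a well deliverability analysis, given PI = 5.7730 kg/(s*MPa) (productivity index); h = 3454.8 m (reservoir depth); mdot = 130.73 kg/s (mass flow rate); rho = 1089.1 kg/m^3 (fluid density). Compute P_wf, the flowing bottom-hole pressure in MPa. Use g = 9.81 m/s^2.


Step 1: P_i = rho*g*h/1e6 = 1089.1*9.81*3454.8/1e6 = 36.91133 MPa
Step 2: P_wf = P_i - mdot/PI = 36.91133 - 130.73/5.773 = 14.266 MPa
P_wf = 14.266 MPa


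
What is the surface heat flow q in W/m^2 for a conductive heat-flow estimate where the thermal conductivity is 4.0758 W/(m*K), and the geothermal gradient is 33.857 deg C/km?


q = k * grad / 1000
q = 4.0758 * 33.857 / 1000
q = 0.13799 W/m^2


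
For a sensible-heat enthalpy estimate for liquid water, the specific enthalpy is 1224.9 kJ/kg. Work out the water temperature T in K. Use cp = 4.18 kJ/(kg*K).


T = h / cp
T = 1224.9 / 4.18
T = 293.0383 deg C
Convert to K: 293.0383 + 273.15 = 566.19 K
T = 566.19 K


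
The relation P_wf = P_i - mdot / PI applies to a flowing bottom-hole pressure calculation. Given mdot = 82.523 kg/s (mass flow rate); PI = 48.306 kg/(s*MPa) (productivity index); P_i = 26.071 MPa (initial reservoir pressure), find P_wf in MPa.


P_wf = P_i - mdot / PI
P_wf = 26.071 - 82.523 / 48.306
P_wf = 24.363 MPa


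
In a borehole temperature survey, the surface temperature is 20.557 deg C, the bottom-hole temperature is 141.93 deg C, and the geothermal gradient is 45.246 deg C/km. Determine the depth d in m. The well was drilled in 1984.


d = (T_d - T_surf) / grad * 1000
d = (141.93 - 20.557) / 45.246 * 1000
d = 2682.5 m


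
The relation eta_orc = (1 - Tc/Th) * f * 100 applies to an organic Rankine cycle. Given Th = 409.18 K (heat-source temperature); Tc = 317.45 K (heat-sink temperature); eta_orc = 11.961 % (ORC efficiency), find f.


f = (eta_orc/100) / (1 - Tc/Th)
f = (11.961/100) / (1 - 317.45/409.18)
f = 0.53354


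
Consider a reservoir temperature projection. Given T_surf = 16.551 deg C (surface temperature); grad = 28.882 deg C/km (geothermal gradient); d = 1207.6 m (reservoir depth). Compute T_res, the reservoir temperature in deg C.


T_res = T_surf + grad * d / 1000
T_res = 16.551 + 28.882 * 1207.6 / 1000
T_res = 51.429 deg C


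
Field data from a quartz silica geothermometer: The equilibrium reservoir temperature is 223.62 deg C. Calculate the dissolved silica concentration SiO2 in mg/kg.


SiO2 = 10^(5.19 - 1309/(T_eq + 273.15))
SiO2 = 10^(5.19 - 1309/(223.62 + 273.15))
SiO2 = 358.90 mg/kg


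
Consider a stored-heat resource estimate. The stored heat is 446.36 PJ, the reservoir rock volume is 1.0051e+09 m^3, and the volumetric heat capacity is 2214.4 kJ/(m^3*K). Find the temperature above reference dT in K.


dT = Q_s * 1e12 / (Vr * rhoc)
dT = 446.36 * 1e12 / (1.0051e+09 * 2214.4)
dT = 200.55 K


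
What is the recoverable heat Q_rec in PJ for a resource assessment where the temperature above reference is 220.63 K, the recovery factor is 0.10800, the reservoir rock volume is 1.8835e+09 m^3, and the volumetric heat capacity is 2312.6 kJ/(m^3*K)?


Step 1: Q_s = Vr*rhoc*dT/1e12 = 1.8835e+09*2312.6*220.63/1e12 = 961.0162 PJ
Step 2: Q_rec = Q_s * RF = 961.0162 * 0.108 = 103.79 PJ
Q_rec = 103.79 PJ


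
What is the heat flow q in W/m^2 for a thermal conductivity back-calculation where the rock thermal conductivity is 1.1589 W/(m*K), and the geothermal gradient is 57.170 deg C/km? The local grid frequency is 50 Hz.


q = k * grad / 1000
q = 1.1589 * 57.170 / 1000
q = 0.066254 W/m^2


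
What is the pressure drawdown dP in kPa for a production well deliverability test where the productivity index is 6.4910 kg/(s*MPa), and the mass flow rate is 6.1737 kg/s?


dP = mdot * 1000 / PI
dP = 6.1737 * 1000 / 6.4910
dP = 951.12 kPa


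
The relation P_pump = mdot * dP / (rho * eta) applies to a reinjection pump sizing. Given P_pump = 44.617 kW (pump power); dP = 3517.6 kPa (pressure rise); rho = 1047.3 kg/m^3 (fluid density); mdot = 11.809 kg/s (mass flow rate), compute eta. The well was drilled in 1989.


eta = mdot * dP / (rho * P_pump)
eta = 11.809 * 3517.6 / (1047.3 * 44.617)
eta = 0.88897


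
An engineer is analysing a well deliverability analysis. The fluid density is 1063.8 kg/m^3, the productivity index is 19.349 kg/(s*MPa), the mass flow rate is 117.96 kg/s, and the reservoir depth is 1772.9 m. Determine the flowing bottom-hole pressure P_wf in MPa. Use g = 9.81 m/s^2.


Step 1: P_i = rho*g*h/1e6 = 1063.8*9.81*1772.9/1e6 = 18.50177 MPa
Step 2: P_wf = P_i - mdot/PI = 18.50177 - 117.96/19.349 = 12.405 MPa
P_wf = 12.405 MPa


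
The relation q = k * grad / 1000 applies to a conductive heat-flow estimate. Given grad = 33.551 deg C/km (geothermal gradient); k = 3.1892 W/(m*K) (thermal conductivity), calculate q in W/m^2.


q = k * grad / 1000
q = 3.1892 * 33.551 / 1000
q = 0.10700 W/m^2


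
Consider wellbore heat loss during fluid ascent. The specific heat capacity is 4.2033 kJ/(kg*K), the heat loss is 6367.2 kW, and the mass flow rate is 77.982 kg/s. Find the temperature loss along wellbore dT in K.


dT = Q_loss / (mdot * cp)
dT = 6367.2 / (77.982 * 4.2033)
dT = 19.425 K


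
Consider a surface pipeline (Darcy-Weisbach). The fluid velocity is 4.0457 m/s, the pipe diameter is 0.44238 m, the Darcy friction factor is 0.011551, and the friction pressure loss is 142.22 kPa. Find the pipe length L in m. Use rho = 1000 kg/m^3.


L = dP*1000*D / (f*rho*vel^2/2)
L = 142.22*1000*0.44238 / (0.011551*1000*4.0457^2/2)
L = 665.55 m


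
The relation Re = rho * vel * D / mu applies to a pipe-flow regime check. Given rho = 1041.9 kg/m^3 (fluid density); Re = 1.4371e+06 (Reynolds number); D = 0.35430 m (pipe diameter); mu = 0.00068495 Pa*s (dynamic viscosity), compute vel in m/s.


vel = Re * mu / (rho * D)
vel = 1.4371e+06 * 0.00068495 / (1041.9 * 0.35430)
vel = 2.6665 m/s


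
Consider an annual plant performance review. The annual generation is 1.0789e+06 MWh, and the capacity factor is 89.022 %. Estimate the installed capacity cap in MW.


cap = E_a / (CF/100 * 8760)
cap = 1.0789e+06 / (89.022/100 * 8760)
cap = 138.35 MW


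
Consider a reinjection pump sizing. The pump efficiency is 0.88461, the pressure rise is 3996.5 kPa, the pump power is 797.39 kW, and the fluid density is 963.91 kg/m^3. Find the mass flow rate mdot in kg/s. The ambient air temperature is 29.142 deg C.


mdot = P_pump * rho * eta / dP
mdot = 797.39 * 963.91 * 0.88461 / 3996.5
mdot = 170.13 kg/s


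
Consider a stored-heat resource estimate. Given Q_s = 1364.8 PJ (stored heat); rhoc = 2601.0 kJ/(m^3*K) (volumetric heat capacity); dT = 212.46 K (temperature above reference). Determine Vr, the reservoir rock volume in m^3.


Vr = Q_s * 1e12 / (rhoc * dT)
Vr = 1364.8 * 1e12 / (2601.0 * 212.46)
Vr = 2.4697e+09 m^3


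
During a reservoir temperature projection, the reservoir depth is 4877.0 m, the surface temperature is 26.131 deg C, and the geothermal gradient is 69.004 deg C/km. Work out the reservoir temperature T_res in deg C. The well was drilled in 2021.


T_res = T_surf + grad * d / 1000
T_res = 26.131 + 69.004 * 4877.0 / 1000
T_res = 362.66 deg C


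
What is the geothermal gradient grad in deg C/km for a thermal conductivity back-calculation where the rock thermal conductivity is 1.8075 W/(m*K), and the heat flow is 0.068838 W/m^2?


grad = q / k * 1000
grad = 0.068838 / 1.8075 * 1000
grad = 38.085 deg C/km


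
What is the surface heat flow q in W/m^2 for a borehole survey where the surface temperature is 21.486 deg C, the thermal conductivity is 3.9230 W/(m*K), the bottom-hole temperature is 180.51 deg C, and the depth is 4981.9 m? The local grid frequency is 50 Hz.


Step 1: grad = (T_d - T_surf)/d * 1000 = (180.51 - 21.486)/4981.9 * 1000 = 31.92035 deg C/km
Step 2: q = k * grad / 1000 = 3.923 * 31.92035 / 1000 = 0.12522 W/m^2
q = 0.12522 W/m^2


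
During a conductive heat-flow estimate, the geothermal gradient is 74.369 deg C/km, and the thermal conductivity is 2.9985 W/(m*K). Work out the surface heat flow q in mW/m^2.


q = k * grad / 1000
q = 2.9985 * 74.369 / 1000
q = 0.2229954 W/m^2
Convert: 0.2229954 W/m^2 * 1000.0 = 223.00 mW/m^2
q = 223.00 mW/m^2


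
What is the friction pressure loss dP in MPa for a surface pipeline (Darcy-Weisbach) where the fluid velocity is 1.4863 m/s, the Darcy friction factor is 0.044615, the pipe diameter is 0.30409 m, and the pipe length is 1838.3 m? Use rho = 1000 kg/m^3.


dP = f * (L/D) * (rho*vel^2/2) / 1000
dP = 0.044615 * (1838.3/0.30409) * (1000*1.4863^2/2) / 1000
dP = 297.9052 kPa
Convert: 297.9052 kPa * 0.001 = 0.29791 MPa
dP = 0.29791 MPa


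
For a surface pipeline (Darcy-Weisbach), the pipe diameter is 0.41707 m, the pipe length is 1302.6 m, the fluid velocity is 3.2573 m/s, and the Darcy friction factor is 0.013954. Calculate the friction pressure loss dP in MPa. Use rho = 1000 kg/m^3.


dP = f * (L/D) * (rho*vel^2/2) / 1000
dP = 0.013954 * (1302.6/0.41707) * (1000*3.2573^2/2) / 1000
dP = 231.1992 kPa
Convert: 231.1992 kPa * 0.001 = 0.23120 MPa
dP = 0.23120 MPa


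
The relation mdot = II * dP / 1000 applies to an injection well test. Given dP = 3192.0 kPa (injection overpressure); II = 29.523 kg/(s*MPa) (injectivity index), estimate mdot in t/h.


mdot = II * dP / 1000
mdot = 29.523 * 3192.0 / 1000
mdot = 94.23742 kg/s
Convert: 94.23742 kg/s * 3.6 = 339.25 t/h
mdot = 339.25 t/h


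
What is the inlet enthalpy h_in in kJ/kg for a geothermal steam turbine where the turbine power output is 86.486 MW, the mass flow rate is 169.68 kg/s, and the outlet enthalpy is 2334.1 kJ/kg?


h_in = h_out + P * 1000 / mdot
h_in = 2334.1 + 86.486 * 1000 / 169.68
h_in = 2843.8 kJ/kg


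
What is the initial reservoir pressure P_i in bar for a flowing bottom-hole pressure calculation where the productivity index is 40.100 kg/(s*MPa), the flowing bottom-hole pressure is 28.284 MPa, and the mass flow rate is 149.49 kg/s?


P_i = P_wf + mdot / PI
P_i = 28.284 + 149.49 / 40.100
P_i = 32.01193 MPa
Convert: 32.01193 MPa * 10.0 = 320.12 bar
P_i = 320.12 bar


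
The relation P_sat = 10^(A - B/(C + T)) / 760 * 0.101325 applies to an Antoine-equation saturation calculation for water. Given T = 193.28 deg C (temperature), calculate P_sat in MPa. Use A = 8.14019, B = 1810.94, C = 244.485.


P_sat = 10^(A - B/(C + T)) / 760 * 0.101325
P_sat = 10^(8.14019 - 1810.94/(244.485 + 193.28)) / 760 * 0.101325
P_sat = 1.3437 MPa


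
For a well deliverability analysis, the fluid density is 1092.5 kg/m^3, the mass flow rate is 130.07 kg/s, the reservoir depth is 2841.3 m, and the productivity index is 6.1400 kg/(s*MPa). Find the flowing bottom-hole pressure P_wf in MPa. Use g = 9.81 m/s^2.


Step 1: P_i = rho*g*h/1e6 = 1092.5*9.81*2841.3/1e6 = 30.45142 MPa
Step 2: P_wf = P_i - mdot/PI = 30.45142 - 130.07/6.14 = 9.2674 MPa
P_wf = 9.2674 MPa


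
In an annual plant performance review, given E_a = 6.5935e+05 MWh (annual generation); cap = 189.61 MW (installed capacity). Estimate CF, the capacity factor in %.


CF = E_a / (cap * 8760) * 100
CF = 6.5935e+05 / (189.61 * 8760) * 100
CF = 39.696 %


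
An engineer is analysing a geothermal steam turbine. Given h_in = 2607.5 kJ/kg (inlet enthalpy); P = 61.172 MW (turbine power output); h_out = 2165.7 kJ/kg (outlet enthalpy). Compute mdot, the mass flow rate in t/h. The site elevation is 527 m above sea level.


mdot = P * 1000 / (h_in - h_out)
mdot = 61.172 * 1000 / (2607.5 - 2165.7)
mdot = 138.4608 kg/s
Convert: 138.4608 kg/s * 3.6 = 498.46 t/h
mdot = 498.46 t/h


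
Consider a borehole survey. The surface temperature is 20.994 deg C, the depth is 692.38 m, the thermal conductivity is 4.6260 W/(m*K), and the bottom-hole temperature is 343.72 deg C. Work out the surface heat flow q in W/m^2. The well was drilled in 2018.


Step 1: grad = (T_d - T_surf)/d * 1000 = (343.72 - 20.994)/692.38 * 1000 = 466.1111 deg C/km
Step 2: q = k * grad / 1000 = 4.626 * 466.1111 / 1000 = 2.1562 W/m^2
q = 2.1562 W/m^2


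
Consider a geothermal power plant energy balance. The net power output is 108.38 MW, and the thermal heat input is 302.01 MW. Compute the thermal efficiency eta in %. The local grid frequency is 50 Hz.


eta = W_net / Q_in * 100
eta = 108.38 / 302.01 * 100
eta = 35.886 %


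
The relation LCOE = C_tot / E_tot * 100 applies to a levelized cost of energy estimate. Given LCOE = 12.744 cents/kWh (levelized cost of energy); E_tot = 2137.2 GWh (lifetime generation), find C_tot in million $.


C_tot = LCOE / 100 * E_tot
C_tot = 12.744 / 100 * 2137.2
C_tot = 272.36 million $


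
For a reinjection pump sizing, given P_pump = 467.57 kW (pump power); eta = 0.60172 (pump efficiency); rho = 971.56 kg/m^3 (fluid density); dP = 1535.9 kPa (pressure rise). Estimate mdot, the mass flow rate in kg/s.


mdot = P_pump * rho * eta / dP
mdot = 467.57 * 971.56 * 0.60172 / 1535.9
mdot = 177.97 kg/s


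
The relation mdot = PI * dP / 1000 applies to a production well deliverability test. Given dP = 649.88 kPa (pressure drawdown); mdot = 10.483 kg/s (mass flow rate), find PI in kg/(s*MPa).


PI = mdot * 1000 / dP
PI = 10.483 * 1000 / 649.88
PI = 16.131 kg/(s*MPa)


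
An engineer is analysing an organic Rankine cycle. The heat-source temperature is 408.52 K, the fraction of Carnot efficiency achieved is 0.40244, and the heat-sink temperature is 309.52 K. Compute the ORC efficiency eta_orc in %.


eta_orc = (1 - Tc/Th) * f * 100
eta_orc = (1 - 309.52/408.52) * 0.40244 * 100
eta_orc = 9.7527 %


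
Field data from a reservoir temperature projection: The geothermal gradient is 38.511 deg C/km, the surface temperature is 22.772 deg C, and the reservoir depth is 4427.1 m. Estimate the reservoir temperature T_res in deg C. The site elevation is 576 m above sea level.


T_res = T_surf + grad * d / 1000
T_res = 22.772 + 38.511 * 4427.1 / 1000
T_res = 193.26 deg C


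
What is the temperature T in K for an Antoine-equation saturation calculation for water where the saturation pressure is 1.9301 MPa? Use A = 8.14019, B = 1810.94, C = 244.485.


T = B / (A - log10(P_sat * 760 / 0.101325)) - C
T = 1810.94 / (8.14019 - log10(1.9301 * 760 / 0.101325)) - 244.485
T = 210.5807 deg C
Convert to K: 210.5807 + 273.15 = 483.73 K
T = 483.73 K


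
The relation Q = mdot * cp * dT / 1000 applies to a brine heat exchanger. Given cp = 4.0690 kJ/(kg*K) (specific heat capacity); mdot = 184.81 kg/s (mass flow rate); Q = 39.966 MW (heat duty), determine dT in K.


dT = Q * 1000 / (mdot * cp)
dT = 39.966 * 1000 / (184.81 * 4.0690)
dT = 53.147 K


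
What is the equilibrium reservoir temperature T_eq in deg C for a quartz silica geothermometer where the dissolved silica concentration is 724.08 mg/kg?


T_eq = 1309 / (5.19 - log10(SiO2)) - 273.15
T_eq = 1309 / (5.19 - log10(724.08)) - 273.15
T_eq = 288.60 deg C


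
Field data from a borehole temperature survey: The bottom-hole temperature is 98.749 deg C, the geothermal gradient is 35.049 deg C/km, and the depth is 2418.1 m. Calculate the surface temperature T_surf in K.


T_surf = T_d - grad * d / 1000
T_surf = 98.749 - 35.049 * 2418.1 / 1000
T_surf = 13.99701 deg C
Convert to K: 13.99701 + 273.15 = 287.15 K
T_surf = 287.15 K


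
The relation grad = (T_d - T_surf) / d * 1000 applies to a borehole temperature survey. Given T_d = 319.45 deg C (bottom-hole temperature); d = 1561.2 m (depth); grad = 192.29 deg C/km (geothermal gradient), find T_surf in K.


T_surf = T_d - grad * d / 1000
T_surf = 319.45 - 192.29 * 1561.2 / 1000
T_surf = 19.24685 deg C
Convert to K: 19.24685 + 273.15 = 292.40 K
T_surf = 292.40 K


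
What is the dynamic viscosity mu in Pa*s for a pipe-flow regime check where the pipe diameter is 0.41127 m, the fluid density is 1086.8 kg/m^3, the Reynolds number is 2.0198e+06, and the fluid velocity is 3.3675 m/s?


mu = rho * vel * D / Re
mu = 1086.8 * 3.3675 * 0.41127 / 2.0198e+06
mu = 0.00074521 Pa*s


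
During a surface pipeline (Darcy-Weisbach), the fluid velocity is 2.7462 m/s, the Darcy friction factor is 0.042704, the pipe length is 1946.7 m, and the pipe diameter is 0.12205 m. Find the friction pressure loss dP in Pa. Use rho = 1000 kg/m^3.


dP = f * (L/D) * (rho*vel^2/2) / 1000
dP = 0.042704 * (1946.7/0.12205) * (1000*2.7462^2/2) / 1000
dP = 2568.409 kPa
Convert: 2568.409 kPa * 1000.0 = 2.5684e+06 Pa
dP = 2.5684e+06 Pa


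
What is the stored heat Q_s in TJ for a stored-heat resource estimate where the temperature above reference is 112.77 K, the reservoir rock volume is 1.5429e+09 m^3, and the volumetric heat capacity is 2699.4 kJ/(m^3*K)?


Q_s = Vr * rhoc * dT / 1e12
Q_s = 1.5429e+09 * 2699.4 * 112.77 / 1e12
Q_s = 469.6763 PJ
Convert: 469.6763 PJ * 1000.0 = 4.6968e+05 TJ
Q_s = 4.6968e+05 TJ


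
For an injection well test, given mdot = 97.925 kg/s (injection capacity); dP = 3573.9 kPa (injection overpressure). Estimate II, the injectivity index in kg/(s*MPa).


II = mdot * 1000 / dP
II = 97.925 * 1000 / 3573.9
II = 27.400 kg/(s*MPa)


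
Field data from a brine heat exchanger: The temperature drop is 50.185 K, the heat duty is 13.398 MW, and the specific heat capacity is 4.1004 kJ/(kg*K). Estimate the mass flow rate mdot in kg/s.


mdot = Q * 1000 / (cp * dT)
mdot = 13.398 * 1000 / (4.1004 * 50.185)
mdot = 65.109 kg/s


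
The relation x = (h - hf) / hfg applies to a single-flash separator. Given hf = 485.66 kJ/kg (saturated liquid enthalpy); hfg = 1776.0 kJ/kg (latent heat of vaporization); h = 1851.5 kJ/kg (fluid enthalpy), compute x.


x = (h - hf) / hfg
x = (1851.5 - 485.66) / 1776.0
x = 0.76905


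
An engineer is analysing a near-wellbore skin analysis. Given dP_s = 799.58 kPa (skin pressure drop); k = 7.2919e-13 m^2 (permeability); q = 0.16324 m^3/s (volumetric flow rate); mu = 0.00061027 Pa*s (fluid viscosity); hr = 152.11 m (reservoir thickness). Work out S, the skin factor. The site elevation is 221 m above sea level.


S = dP_s * 1000 * 2*pi*k*hr / (q*mu)
S = 799.58 * 1000 * 2*pi*7.2919e-13*152.11 / (0.16324*0.00061027)
S = 5.5936


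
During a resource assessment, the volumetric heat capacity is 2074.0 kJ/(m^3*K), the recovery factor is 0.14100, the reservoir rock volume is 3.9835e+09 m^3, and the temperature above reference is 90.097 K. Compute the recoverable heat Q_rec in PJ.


Step 1: Q_s = Vr*rhoc*dT/1e12 = 3.9835e+09*2074.0*90.097/1e12 = 744.3615 PJ
Step 2: Q_rec = Q_s * RF = 744.3615 * 0.141 = 104.95 PJ
Q_rec = 104.95 PJ


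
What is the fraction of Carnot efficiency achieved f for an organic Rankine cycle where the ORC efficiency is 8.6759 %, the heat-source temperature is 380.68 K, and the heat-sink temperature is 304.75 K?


f = (eta_orc/100) / (1 - Tc/Th)
f = (8.6759/100) / (1 - 304.75/380.68)
f = 0.43497


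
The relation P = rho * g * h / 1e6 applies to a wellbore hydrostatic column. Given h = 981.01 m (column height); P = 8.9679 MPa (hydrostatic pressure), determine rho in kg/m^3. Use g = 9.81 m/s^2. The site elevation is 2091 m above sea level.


rho = P * 1e6 / (g * h)
rho = 8.9679 * 1e6 / (9.81 * 981.01)
rho = 931.85 kg/m^3


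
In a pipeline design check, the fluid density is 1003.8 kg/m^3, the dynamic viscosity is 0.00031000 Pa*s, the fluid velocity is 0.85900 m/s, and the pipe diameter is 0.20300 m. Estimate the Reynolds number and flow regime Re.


Step 1: Re = rho*vel*D/mu = 1003.8*0.859*0.203/0.00031 = 5.6464e+05
Step 2: Re = 5.6464e+05 > 4000, so flow is turbulent.
Re = 5.6464e+05 (turbulent)


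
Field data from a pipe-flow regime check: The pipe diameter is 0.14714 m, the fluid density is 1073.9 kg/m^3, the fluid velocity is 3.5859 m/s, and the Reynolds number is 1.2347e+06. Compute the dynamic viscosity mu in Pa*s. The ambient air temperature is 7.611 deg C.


mu = rho * vel * D / Re
mu = 1073.9 * 3.5859 * 0.14714 / 1.2347e+06
mu = 0.00045891 Pa*s


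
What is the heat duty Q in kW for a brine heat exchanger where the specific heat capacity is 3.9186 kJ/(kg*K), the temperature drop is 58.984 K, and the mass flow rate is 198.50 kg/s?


Q = mdot * cp * dT / 1000
Q = 198.50 * 3.9186 * 58.984 / 1000
Q = 45.88024 MW
Convert: 45.88024 MW * 1000.0 = 45880 kW
Q = 45880 kW


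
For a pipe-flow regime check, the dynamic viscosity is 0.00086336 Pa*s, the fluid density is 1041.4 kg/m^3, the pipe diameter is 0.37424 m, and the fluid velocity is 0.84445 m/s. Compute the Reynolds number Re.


Re = rho * vel * D / mu
Re = 1041.4 * 0.84445 * 0.37424 / 0.00086336
Re = 3.8120e+05


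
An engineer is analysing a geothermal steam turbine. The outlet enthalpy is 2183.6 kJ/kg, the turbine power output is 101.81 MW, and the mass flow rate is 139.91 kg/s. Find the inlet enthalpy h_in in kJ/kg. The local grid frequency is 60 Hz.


h_in = h_out + P * 1000 / mdot
h_in = 2183.6 + 101.81 * 1000 / 139.91
h_in = 2911.3 kJ/kg


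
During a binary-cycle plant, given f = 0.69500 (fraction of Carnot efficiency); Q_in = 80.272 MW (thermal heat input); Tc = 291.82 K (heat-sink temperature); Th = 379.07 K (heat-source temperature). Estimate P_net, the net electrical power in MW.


Step 1: eta = (1 - Tc/Th)*f = (1 - 291.82/379.07)*0.695 = 0.1599672
Step 2: P_net = eta * Q_in = 0.1599672 * 80.272 = 12.841 MW
P_net = 12.841 MW


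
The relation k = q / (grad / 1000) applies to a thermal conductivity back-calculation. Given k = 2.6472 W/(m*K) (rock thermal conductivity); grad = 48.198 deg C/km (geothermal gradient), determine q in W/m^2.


q = k * grad / 1000
q = 2.6472 * 48.198 / 1000
q = 0.12759 W/m^2


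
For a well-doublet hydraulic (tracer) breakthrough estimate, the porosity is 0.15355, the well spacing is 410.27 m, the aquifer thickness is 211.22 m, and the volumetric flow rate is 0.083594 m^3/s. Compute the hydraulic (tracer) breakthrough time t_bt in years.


t_bt = pi * hr * phi * L^2 / (3 * Qv) / (365.25*86400)
t_bt = pi * 211.22 * 0.15355 * 410.27^2 / (3 * 0.083594) / (365.25*86400)
t_bt = 2.1671 years


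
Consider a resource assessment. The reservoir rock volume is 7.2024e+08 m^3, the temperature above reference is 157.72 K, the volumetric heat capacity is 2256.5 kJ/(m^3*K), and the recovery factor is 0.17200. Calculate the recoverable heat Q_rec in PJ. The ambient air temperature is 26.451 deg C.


Step 1: Q_s = Vr*rhoc*dT/1e12 = 7.2024e+08*2256.5*157.72/1e12 = 256.3299 PJ
Step 2: Q_rec = Q_s * RF = 256.3299 * 0.172 = 44.089 PJ
Q_rec = 44.089 PJ


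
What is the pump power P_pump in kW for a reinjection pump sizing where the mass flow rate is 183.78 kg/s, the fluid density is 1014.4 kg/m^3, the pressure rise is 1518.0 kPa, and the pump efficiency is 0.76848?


P_pump = mdot * dP / (rho * eta)
P_pump = 183.78 * 1518.0 / (1014.4 * 0.76848)
P_pump = 357.87 kW


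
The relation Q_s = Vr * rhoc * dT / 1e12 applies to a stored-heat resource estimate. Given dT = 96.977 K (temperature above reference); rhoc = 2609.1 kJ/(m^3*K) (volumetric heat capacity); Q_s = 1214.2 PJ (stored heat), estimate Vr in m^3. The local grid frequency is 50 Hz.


Vr = Q_s * 1e12 / (rhoc * dT)
Vr = 1214.2 * 1e12 / (2609.1 * 96.977)
Vr = 4.7988e+09 m^3


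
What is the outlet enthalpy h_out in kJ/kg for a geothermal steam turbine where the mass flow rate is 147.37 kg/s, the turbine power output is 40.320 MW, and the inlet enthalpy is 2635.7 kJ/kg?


h_out = h_in - P * 1000 / mdot
h_out = 2635.7 - 40.320 * 1000 / 147.37
h_out = 2362.1 kJ/kg


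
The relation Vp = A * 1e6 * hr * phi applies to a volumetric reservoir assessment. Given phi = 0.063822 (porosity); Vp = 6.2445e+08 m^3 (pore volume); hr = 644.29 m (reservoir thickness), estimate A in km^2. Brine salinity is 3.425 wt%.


A = Vp / (1e6 * hr * phi)
A = 6.2445e+08 / (1e6 * 644.29 * 0.063822)
A = 15.186 km^2


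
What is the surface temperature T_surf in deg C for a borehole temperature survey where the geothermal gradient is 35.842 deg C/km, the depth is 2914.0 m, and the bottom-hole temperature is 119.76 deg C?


T_surf = T_d - grad * d / 1000
T_surf = 119.76 - 35.842 * 2914.0 / 1000
T_surf = 15.316 deg C


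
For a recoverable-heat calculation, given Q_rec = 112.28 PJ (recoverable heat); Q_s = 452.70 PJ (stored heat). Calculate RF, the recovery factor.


RF = Q_rec / Q_s
RF = 112.28 / 452.70
RF = 0.24802
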